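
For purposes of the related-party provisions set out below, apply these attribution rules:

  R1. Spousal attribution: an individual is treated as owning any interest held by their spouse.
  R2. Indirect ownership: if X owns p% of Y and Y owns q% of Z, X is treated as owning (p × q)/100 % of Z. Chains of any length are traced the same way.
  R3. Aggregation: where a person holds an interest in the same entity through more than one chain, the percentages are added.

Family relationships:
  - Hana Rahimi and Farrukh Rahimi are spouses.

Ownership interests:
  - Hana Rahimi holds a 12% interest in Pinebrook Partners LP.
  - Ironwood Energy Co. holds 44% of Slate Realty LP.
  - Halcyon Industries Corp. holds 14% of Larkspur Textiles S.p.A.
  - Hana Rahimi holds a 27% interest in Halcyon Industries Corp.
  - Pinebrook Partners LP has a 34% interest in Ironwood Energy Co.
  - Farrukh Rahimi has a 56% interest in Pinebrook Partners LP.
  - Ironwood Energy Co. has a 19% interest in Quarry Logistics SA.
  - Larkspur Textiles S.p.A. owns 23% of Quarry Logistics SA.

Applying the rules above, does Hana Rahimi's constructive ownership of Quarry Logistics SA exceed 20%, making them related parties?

No

By spousal attribution (R1), Hana Rahimi is treated as also owning Farrukh Rahimi's interest in Pinebrook Partners LP, giving 12% + 56% = 68%.
Chain via Halcyon Industries Corp. → Larkspur Textiles S.p.A. (R2): 27% × 14% × 23% = 0.8694% of Quarry Logistics SA.
Chain via Pinebrook Partners LP → Ironwood Energy Co. (R2): 68% × 34% × 19% = 4.3928% of Quarry Logistics SA.
Aggregating (R3): 0.8694% + 4.3928% = 5.2622%.
5.2622% does not exceed the 20% threshold, so Hana is not a related party to Quarry Logistics SA.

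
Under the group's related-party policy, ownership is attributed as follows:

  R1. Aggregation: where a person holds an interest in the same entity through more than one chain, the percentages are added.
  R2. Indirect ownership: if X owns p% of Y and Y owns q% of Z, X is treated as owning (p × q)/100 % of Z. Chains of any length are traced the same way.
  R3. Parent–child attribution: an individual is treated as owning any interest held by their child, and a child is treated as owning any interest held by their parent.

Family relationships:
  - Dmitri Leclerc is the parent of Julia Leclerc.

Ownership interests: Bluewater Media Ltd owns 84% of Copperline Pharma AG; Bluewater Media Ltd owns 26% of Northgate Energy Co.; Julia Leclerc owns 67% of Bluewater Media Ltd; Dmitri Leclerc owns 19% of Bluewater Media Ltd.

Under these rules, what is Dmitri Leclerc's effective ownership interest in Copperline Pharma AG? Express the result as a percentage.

72.24%

By parent–child attribution (R3), Dmitri Leclerc is treated as also owning Julia Leclerc's interest in Bluewater Media Ltd, giving 19% + 67% = 86%.
Chain via Bluewater Media Ltd (R2): 86% × 84% = 72.24% of Copperline Pharma AG.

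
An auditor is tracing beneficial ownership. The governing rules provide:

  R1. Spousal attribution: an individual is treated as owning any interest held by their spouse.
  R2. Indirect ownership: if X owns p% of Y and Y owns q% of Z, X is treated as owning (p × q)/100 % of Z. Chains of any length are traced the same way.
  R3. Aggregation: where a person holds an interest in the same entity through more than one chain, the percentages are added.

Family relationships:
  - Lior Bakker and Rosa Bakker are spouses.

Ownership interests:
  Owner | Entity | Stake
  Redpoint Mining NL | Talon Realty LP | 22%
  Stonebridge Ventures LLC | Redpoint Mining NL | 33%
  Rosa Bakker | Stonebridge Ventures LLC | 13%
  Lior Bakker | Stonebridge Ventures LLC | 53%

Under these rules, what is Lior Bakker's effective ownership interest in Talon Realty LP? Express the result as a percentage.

By spousal attribution (R1), Lior Bakker is treated as also owning Rosa Bakker's interest in Stonebridge Ventures LLC, giving 53% + 13% = 66%.
Chain via Stonebridge Ventures LLC → Redpoint Mining NL (R2): 66% × 33% × 22% = 4.7916% of Talon Realty LP.

4.7916%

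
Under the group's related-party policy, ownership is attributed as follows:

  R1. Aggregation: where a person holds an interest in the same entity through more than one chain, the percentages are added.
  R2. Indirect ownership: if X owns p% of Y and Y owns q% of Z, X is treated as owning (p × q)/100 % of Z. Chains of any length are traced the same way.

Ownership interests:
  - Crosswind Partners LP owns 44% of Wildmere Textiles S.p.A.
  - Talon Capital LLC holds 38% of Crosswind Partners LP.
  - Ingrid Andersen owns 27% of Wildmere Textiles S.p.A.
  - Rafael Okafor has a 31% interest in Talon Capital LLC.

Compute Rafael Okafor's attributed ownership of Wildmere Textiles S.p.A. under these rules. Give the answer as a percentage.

5.1832%

Chain via Talon Capital LLC → Crosswind Partners LP (R2): 31% × 38% × 44% = 5.1832% of Wildmere Textiles S.p.A.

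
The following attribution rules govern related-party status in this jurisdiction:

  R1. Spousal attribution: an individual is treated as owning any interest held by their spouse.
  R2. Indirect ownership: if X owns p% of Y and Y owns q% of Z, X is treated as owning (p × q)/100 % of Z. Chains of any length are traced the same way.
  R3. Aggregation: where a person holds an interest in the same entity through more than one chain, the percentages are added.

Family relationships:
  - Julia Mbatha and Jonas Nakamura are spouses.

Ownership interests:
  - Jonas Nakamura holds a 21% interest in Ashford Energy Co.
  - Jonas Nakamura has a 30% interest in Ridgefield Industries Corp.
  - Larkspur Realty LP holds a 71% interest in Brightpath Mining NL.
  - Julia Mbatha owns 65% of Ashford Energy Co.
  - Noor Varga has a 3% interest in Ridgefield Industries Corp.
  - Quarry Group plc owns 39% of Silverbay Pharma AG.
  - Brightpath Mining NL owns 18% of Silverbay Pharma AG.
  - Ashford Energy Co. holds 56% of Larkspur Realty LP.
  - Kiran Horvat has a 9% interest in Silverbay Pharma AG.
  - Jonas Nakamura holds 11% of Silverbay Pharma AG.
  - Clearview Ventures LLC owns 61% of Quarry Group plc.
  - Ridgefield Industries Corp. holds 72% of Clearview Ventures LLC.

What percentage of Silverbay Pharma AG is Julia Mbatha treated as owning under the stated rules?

22.293488%

By spousal attribution (R1), Julia Mbatha is treated as also owning Jonas Nakamura's interest in Ashford Energy Co, giving 65% + 21% = 86%.
By spousal attribution (R1), Julia Mbatha is treated as owning Jonas Nakamura's 30% interest in Ridgefield Industries Corp.
By spousal attribution (R1), Julia Mbatha is treated as owning Jonas Nakamura's 11% interest in Silverbay Pharma AG.
Chain via Ashford Energy Co. → Larkspur Realty LP → Brightpath Mining NL (R2): 86% × 56% × 71% × 18% = 6.154848% of Silverbay Pharma AG.
Chain via Ridgefield Industries Corp. → Clearview Ventures LLC → Quarry Group plc (R2): 30% × 72% × 61% × 39% = 5.13864% of Silverbay Pharma AG.
Direct interest in Silverbay Pharma AG: 11%.
Aggregating (R3): 6.154848% + 5.13864% + 11% = 22.293488%.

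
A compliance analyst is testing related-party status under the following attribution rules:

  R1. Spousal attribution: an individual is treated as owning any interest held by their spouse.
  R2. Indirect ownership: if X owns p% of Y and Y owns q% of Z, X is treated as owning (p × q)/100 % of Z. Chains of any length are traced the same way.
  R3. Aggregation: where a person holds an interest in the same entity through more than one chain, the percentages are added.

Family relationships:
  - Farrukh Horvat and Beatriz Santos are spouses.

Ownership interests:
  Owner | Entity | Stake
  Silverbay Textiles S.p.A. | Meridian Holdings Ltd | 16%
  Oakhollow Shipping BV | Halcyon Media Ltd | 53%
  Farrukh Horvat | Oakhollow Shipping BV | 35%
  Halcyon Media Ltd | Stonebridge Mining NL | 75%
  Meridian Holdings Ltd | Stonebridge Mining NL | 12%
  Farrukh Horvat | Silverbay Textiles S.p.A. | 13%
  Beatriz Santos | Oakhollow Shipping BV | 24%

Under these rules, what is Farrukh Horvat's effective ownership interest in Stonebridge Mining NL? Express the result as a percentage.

By spousal attribution (R1), Farrukh Horvat is treated as also owning Beatriz Santos's interest in Oakhollow Shipping BV, giving 35% + 24% = 59%.
Chain via Oakhollow Shipping BV → Halcyon Media Ltd (R2): 59% × 53% × 75% = 23.4525% of Stonebridge Mining NL.
Chain via Silverbay Textiles S.p.A. → Meridian Holdings Ltd (R2): 13% × 16% × 12% = 0.2496% of Stonebridge Mining NL.
Aggregating (R3): 23.4525% + 0.2496% = 23.7021%.

23.7021%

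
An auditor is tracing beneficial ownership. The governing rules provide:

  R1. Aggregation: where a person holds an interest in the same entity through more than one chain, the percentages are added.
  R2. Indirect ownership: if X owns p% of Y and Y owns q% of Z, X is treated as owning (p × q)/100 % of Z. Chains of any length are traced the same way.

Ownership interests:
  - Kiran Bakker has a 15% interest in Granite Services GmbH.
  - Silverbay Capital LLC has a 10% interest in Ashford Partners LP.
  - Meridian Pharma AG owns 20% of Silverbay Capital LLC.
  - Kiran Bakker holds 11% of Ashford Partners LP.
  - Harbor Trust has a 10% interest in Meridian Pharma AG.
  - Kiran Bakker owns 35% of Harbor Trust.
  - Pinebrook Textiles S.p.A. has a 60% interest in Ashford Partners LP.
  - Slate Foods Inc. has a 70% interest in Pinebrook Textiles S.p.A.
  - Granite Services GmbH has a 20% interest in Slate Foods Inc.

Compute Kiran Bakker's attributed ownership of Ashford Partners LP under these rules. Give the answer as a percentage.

Chain via Granite Services GmbH → Slate Foods Inc. → Pinebrook Textiles S.p.A. (R2): 15% × 20% × 70% × 60% = 1.26% of Ashford Partners LP.
Chain via Harbor Trust → Meridian Pharma AG → Silverbay Capital LLC (R2): 35% × 10% × 20% × 10% = 0.07% of Ashford Partners LP.
Direct interest in Ashford Partners LP: 11%.
Aggregating (R1): 1.26% + 0.07% + 11% = 12.33%.

12.33%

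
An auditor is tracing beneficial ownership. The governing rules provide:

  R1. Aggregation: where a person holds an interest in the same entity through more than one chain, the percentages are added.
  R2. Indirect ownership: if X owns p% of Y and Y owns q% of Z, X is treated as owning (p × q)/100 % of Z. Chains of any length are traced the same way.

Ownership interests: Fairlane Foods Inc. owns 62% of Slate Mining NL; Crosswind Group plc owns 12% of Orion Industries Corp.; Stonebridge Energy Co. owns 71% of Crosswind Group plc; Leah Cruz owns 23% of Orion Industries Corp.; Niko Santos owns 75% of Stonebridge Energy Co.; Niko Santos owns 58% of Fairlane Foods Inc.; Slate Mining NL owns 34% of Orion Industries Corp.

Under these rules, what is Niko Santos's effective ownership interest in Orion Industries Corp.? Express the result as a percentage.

18.6164%

Chain via Fairlane Foods Inc. → Slate Mining NL (R2): 58% × 62% × 34% = 12.2264% of Orion Industries Corp.
Chain via Stonebridge Energy Co. → Crosswind Group plc (R2): 75% × 71% × 12% = 6.39% of Orion Industries Corp.
Aggregating (R1): 12.2264% + 6.39% = 18.6164%.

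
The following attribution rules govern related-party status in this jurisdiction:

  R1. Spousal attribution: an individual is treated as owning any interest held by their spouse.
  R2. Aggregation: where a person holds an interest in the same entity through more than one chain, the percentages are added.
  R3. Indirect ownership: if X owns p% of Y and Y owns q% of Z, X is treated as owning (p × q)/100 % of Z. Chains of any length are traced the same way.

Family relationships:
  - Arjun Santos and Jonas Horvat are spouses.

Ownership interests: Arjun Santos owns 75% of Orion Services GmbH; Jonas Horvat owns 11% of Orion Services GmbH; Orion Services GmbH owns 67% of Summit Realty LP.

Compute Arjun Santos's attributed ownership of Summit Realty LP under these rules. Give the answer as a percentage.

57.62%

By spousal attribution (R1), Arjun Santos is treated as also owning Jonas Horvat's interest in Orion Services GmbH, giving 75% + 11% = 86%.
Chain via Orion Services GmbH (R3): 86% × 67% = 57.62% of Summit Realty LP.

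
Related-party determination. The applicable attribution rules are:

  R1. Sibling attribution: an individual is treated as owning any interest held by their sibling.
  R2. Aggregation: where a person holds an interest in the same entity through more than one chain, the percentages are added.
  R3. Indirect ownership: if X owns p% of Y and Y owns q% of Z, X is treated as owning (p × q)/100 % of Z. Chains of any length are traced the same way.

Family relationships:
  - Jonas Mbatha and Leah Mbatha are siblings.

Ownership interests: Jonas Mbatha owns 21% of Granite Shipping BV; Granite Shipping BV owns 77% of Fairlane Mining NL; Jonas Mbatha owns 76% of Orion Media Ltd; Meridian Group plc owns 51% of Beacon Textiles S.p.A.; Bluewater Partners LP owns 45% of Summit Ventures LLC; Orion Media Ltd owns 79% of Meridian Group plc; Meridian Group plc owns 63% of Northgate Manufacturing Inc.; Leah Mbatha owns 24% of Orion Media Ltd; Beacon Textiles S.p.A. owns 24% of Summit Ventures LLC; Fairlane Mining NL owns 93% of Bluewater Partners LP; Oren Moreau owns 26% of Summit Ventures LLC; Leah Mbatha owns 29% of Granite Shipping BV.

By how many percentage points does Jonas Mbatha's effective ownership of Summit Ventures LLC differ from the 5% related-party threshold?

By sibling attribution (R1), Jonas Mbatha is treated as also owning Leah Mbatha's interest in Granite Shipping BV, giving 21% + 29% = 50%.
By sibling attribution (R1), Jonas Mbatha is treated as also owning Leah Mbatha's interest in Orion Media Ltd, giving 76% + 24% = 100%.
Chain via Granite Shipping BV → Fairlane Mining NL → Bluewater Partners LP (R3): 50% × 77% × 93% × 45% = 16.11225% of Summit Ventures LLC.
Chain via Orion Media Ltd → Meridian Group plc → Beacon Textiles S.p.A. (R3): 100% × 79% × 51% × 24% = 9.6696% of Summit Ventures LLC.
Aggregating (R2): 16.11225% + 9.6696% = 25.78185%.
25.78185% exceeds the 5% threshold by 20.78185 percentage points.

20.78185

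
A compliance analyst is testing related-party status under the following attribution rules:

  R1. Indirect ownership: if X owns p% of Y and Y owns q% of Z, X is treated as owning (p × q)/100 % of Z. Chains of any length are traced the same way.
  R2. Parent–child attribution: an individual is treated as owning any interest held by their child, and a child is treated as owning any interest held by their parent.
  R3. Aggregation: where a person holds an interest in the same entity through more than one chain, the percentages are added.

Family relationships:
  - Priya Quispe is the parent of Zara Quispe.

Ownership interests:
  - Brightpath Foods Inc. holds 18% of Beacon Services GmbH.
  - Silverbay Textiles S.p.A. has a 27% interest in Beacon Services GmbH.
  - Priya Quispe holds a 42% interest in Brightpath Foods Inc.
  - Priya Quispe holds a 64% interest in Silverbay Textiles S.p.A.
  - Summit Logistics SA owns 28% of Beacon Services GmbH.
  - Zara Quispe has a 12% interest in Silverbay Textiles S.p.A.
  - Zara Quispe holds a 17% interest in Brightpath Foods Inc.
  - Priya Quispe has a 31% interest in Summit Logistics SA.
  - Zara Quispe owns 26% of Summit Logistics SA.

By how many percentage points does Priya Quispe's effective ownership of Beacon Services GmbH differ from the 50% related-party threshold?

2.9

By parent–child attribution (R2), Priya Quispe is treated as also owning Zara Quispe's interest in Silverbay Textiles S.p.A, giving 64% + 12% = 76%.
By parent–child attribution (R2), Priya Quispe is treated as also owning Zara Quispe's interest in Summit Logistics SA, giving 31% + 26% = 57%.
By parent–child attribution (R2), Priya Quispe is treated as also owning Zara Quispe's interest in Brightpath Foods Inc, giving 42% + 17% = 59%.
Chain via Silverbay Textiles S.p.A. (R1): 76% × 27% = 20.52% of Beacon Services GmbH.
Chain via Summit Logistics SA (R1): 57% × 28% = 15.96% of Beacon Services GmbH.
Chain via Brightpath Foods Inc. (R1): 59% × 18% = 10.62% of Beacon Services GmbH.
Aggregating (R3): 20.52% + 15.96% + 10.62% = 47.1%.
47.1% falls short of the 50% threshold by 2.9 percentage points.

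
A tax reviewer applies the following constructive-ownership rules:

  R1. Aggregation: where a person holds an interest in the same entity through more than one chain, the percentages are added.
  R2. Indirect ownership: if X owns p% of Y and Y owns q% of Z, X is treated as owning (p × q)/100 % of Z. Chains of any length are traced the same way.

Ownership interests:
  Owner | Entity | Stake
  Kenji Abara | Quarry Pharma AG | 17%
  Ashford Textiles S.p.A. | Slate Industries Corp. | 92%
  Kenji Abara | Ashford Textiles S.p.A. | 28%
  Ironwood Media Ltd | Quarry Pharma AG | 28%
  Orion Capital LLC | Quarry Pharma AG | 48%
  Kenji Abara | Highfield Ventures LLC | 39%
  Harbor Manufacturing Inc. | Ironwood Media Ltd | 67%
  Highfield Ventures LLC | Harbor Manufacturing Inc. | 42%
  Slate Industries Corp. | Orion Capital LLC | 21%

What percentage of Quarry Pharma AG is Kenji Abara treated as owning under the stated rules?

Chain via Ashford Textiles S.p.A. → Slate Industries Corp. → Orion Capital LLC (R2): 28% × 92% × 21% × 48% = 2.596608% of Quarry Pharma AG.
Chain via Highfield Ventures LLC → Harbor Manufacturing Inc. → Ironwood Media Ltd (R2): 39% × 42% × 67% × 28% = 3.072888% of Quarry Pharma AG.
Direct interest in Quarry Pharma AG: 17%.
Aggregating (R1): 2.596608% + 3.072888% + 17% = 22.669496%.

22.669496%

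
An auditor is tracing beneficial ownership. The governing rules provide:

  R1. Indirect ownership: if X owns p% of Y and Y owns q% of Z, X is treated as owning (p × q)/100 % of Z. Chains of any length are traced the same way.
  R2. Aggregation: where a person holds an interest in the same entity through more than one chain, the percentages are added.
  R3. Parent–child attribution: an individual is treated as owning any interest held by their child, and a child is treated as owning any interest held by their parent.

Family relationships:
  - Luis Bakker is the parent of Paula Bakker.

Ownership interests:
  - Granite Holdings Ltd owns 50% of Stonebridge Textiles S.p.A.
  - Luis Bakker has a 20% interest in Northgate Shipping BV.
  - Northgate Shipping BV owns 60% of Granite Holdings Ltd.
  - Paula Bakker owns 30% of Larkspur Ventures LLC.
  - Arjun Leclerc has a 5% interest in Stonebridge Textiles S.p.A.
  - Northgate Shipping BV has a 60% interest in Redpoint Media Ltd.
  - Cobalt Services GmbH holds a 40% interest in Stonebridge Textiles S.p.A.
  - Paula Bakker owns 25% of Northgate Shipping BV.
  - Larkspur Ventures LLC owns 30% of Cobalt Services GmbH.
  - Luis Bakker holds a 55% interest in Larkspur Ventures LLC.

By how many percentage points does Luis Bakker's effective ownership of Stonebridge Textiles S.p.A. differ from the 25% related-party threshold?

1.3

By parent–child attribution (R3), Luis Bakker is treated as also owning Paula Bakker's interest in Northgate Shipping BV, giving 20% + 25% = 45%.
By parent–child attribution (R3), Luis Bakker is treated as also owning Paula Bakker's interest in Larkspur Ventures LLC, giving 55% + 30% = 85%.
Chain via Northgate Shipping BV → Granite Holdings Ltd (R1): 45% × 60% × 50% = 13.5% of Stonebridge Textiles S.p.A.
Chain via Larkspur Ventures LLC → Cobalt Services GmbH (R1): 85% × 30% × 40% = 10.2% of Stonebridge Textiles S.p.A.
Aggregating (R2): 13.5% + 10.2% = 23.7%.
23.7% falls short of the 25% threshold by 1.3 percentage points.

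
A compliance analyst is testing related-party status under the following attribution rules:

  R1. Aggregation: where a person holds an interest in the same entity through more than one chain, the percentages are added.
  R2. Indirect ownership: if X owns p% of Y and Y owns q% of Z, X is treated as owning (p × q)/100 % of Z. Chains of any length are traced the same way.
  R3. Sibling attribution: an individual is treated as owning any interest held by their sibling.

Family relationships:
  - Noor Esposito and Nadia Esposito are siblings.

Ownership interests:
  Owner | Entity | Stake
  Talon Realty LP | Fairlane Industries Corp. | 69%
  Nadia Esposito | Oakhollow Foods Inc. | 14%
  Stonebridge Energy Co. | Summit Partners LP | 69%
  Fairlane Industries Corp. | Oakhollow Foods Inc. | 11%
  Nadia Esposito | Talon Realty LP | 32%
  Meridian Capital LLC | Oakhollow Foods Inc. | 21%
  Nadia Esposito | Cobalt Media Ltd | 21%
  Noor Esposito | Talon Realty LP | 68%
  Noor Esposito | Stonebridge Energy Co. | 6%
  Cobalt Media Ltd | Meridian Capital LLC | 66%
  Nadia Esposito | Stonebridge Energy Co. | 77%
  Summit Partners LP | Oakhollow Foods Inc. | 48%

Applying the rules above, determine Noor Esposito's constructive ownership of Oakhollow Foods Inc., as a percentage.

51.9902%

By sibling attribution (R3), Noor Esposito is treated as also owning Nadia Esposito's interest in Stonebridge Energy Co, giving 6% + 77% = 83%.
By sibling attribution (R3), Noor Esposito is treated as also owning Nadia Esposito's interest in Talon Realty LP, giving 68% + 32% = 100%.
By sibling attribution (R3), Noor Esposito is treated as owning Nadia Esposito's 21% interest in Cobalt Media Ltd.
By sibling attribution (R3), Noor Esposito is treated as owning Nadia Esposito's 14% interest in Oakhollow Foods Inc.
Chain via Stonebridge Energy Co. → Summit Partners LP (R2): 83% × 69% × 48% = 27.4896% of Oakhollow Foods Inc.
Chain via Talon Realty LP → Fairlane Industries Corp. (R2): 100% × 69% × 11% = 7.59% of Oakhollow Foods Inc.
Chain via Cobalt Media Ltd → Meridian Capital LLC (R2): 21% × 66% × 21% = 2.9106% of Oakhollow Foods Inc.
Direct interest in Oakhollow Foods Inc: 14%.
Aggregating (R1): 27.4896% + 7.59% + 2.9106% + 14% = 51.9902%.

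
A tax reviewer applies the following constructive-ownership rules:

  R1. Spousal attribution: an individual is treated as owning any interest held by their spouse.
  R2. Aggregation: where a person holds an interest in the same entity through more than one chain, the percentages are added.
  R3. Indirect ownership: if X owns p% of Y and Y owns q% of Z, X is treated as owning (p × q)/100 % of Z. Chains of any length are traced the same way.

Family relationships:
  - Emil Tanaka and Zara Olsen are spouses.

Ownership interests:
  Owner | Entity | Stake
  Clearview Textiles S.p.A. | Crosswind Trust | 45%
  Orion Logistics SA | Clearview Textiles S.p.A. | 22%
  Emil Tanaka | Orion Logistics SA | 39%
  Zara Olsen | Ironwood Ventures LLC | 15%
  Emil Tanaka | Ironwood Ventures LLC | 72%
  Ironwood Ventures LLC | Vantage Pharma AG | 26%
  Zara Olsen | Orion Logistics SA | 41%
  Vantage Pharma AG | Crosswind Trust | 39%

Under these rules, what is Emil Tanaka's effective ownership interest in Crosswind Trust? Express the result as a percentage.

By spousal attribution (R1), Emil Tanaka is treated as also owning Zara Olsen's interest in Orion Logistics SA, giving 39% + 41% = 80%.
By spousal attribution (R1), Emil Tanaka is treated as also owning Zara Olsen's interest in Ironwood Ventures LLC, giving 72% + 15% = 87%.
Chain via Orion Logistics SA → Clearview Textiles S.p.A. (R3): 80% × 22% × 45% = 7.92% of Crosswind Trust.
Chain via Ironwood Ventures LLC → Vantage Pharma AG (R3): 87% × 26% × 39% = 8.8218% of Crosswind Trust.
Aggregating (R2): 7.92% + 8.8218% = 16.7418%.

16.7418%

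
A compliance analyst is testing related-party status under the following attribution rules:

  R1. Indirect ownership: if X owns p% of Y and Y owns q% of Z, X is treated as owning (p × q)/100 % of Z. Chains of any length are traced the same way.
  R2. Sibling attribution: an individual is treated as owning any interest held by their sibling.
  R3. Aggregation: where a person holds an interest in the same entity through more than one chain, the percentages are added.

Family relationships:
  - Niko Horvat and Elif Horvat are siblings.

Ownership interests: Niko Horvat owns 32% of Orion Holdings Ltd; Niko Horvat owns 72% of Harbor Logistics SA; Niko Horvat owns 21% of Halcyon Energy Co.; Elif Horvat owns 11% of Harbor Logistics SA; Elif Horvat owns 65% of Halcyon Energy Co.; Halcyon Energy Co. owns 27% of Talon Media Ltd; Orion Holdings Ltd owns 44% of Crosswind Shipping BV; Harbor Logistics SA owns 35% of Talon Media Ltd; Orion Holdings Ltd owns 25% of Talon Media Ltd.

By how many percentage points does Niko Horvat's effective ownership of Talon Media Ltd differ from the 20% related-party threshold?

40.27

By sibling attribution (R2), Niko Horvat is treated as also owning Elif Horvat's interest in Harbor Logistics SA, giving 72% + 11% = 83%.
By sibling attribution (R2), Niko Horvat is treated as also owning Elif Horvat's interest in Halcyon Energy Co, giving 21% + 65% = 86%.
Chain via Orion Holdings Ltd (R1): 32% × 25% = 8% of Talon Media Ltd.
Chain via Harbor Logistics SA (R1): 83% × 35% = 29.05% of Talon Media Ltd.
Chain via Halcyon Energy Co. (R1): 86% × 27% = 23.22% of Talon Media Ltd.
Aggregating (R3): 8% + 29.05% + 23.22% = 60.27%.
60.27% exceeds the 20% threshold by 40.27 percentage points.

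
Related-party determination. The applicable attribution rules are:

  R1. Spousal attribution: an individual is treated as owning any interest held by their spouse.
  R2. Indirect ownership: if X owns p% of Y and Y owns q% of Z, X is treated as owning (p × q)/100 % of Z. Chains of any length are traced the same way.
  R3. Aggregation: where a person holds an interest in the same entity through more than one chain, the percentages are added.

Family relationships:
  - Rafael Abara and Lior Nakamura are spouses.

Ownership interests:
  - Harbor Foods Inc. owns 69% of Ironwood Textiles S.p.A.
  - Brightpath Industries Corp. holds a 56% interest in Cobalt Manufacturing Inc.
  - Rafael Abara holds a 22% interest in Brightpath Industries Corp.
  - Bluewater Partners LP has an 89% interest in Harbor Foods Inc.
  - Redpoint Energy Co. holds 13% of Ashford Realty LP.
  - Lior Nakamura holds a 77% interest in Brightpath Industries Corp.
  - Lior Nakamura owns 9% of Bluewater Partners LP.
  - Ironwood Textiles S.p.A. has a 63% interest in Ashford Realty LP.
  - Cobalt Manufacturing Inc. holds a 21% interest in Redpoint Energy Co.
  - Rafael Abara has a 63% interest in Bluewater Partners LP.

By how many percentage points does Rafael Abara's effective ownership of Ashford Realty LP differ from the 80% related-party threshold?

50.630912

By spousal attribution (R1), Rafael Abara is treated as also owning Lior Nakamura's interest in Brightpath Industries Corp, giving 22% + 77% = 99%.
By spousal attribution (R1), Rafael Abara is treated as also owning Lior Nakamura's interest in Bluewater Partners LP, giving 63% + 9% = 72%.
Chain via Brightpath Industries Corp. → Cobalt Manufacturing Inc. → Redpoint Energy Co. (R2): 99% × 56% × 21% × 13% = 1.513512% of Ashford Realty LP.
Chain via Bluewater Partners LP → Harbor Foods Inc. → Ironwood Textiles S.p.A. (R2): 72% × 89% × 69% × 63% = 27.855576% of Ashford Realty LP.
Aggregating (R3): 1.513512% + 27.855576% = 29.369088%.
29.369088% falls short of the 80% threshold by 50.630912 percentage points.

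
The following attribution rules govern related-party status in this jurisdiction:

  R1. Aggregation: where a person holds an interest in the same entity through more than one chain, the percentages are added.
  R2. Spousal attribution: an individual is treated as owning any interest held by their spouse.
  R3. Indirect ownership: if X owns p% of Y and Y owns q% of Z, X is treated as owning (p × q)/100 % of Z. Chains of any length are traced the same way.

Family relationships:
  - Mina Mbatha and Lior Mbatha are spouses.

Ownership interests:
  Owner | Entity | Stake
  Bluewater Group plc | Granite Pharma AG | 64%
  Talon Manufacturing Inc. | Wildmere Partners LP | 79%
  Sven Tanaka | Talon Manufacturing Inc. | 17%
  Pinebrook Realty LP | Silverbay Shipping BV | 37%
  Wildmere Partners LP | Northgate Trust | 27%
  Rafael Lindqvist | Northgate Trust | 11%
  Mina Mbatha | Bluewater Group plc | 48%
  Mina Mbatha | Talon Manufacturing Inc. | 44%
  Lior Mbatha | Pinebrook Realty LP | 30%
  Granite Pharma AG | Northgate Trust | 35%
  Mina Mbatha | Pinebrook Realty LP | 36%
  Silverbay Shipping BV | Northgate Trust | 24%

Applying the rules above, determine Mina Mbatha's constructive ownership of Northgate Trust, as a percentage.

25.998%

By spousal attribution (R2), Mina Mbatha is treated as also owning Lior Mbatha's interest in Pinebrook Realty LP, giving 36% + 30% = 66%.
Chain via Bluewater Group plc → Granite Pharma AG (R3): 48% × 64% × 35% = 10.752% of Northgate Trust.
Chain via Pinebrook Realty LP → Silverbay Shipping BV (R3): 66% × 37% × 24% = 5.8608% of Northgate Trust.
Chain via Talon Manufacturing Inc. → Wildmere Partners LP (R3): 44% × 79% × 27% = 9.3852% of Northgate Trust.
Aggregating (R1): 10.752% + 5.8608% + 9.3852% = 25.998%.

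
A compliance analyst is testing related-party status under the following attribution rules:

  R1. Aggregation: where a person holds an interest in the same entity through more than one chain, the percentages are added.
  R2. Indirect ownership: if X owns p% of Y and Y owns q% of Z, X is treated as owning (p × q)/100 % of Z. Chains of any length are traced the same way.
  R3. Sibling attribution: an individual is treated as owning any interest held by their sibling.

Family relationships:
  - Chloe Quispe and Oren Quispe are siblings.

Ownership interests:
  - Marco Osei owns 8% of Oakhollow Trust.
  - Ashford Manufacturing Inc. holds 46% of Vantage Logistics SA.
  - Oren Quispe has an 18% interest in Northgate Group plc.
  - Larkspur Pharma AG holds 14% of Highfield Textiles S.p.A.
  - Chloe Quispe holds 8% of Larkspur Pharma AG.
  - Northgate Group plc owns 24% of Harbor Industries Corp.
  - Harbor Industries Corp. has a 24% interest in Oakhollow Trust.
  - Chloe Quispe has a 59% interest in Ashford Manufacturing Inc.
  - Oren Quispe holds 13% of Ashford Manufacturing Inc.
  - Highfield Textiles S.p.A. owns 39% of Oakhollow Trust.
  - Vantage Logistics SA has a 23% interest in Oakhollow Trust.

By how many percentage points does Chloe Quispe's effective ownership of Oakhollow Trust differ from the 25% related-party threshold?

By sibling attribution (R3), Chloe Quispe is treated as also owning Oren Quispe's interest in Ashford Manufacturing Inc, giving 59% + 13% = 72%.
By sibling attribution (R3), Chloe Quispe is treated as owning Oren Quispe's 18% interest in Northgate Group plc.
Chain via Larkspur Pharma AG → Highfield Textiles S.p.A. (R2): 8% × 14% × 39% = 0.4368% of Oakhollow Trust.
Chain via Ashford Manufacturing Inc. → Vantage Logistics SA (R2): 72% × 46% × 23% = 7.6176% of Oakhollow Trust.
Chain via Northgate Group plc → Harbor Industries Corp. (R2): 18% × 24% × 24% = 1.0368% of Oakhollow Trust.
Aggregating (R1): 0.4368% + 7.6176% + 1.0368% = 9.0912%.
9.0912% falls short of the 25% threshold by 15.9088 percentage points.

15.9088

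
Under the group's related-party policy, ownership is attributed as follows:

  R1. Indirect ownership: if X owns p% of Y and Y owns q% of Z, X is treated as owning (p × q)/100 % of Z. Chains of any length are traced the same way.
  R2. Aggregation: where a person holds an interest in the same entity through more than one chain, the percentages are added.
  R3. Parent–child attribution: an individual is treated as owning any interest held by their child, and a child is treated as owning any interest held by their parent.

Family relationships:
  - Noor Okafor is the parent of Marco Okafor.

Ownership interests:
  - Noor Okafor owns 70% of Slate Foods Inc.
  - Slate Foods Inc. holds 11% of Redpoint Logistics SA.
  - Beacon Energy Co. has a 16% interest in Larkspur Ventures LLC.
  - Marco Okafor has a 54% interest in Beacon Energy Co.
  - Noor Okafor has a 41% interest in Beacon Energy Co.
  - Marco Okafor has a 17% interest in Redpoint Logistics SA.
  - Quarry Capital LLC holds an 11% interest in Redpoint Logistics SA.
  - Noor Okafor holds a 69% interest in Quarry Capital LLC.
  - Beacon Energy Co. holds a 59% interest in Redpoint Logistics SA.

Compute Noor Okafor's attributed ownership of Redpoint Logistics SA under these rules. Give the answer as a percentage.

By parent–child attribution (R3), Noor Okafor is treated as also owning Marco Okafor's interest in Beacon Energy Co, giving 41% + 54% = 95%.
By parent–child attribution (R3), Noor Okafor is treated as owning Marco Okafor's 17% interest in Redpoint Logistics SA.
Chain via Slate Foods Inc. (R1): 70% × 11% = 7.7% of Redpoint Logistics SA.
Chain via Beacon Energy Co. (R1): 95% × 59% = 56.05% of Redpoint Logistics SA.
Chain via Quarry Capital LLC (R1): 69% × 11% = 7.59% of Redpoint Logistics SA.
Direct interest in Redpoint Logistics SA: 17%.
Aggregating (R2): 7.7% + 56.05% + 7.59% + 17% = 88.34%.

88.34%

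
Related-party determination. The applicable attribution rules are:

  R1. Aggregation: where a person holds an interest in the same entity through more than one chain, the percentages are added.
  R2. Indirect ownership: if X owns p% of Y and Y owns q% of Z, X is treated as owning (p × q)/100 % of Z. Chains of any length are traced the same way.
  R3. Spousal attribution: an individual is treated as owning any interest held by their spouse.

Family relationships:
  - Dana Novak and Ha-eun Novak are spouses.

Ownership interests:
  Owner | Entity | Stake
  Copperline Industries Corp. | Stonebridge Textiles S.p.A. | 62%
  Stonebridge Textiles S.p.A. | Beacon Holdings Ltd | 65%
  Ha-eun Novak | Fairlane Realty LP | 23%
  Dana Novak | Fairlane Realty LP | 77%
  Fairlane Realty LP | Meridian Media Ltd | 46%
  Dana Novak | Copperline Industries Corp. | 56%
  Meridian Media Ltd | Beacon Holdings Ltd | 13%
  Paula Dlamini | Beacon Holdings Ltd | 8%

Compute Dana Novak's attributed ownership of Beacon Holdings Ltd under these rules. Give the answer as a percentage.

28.548%

By spousal attribution (R3), Dana Novak is treated as also owning Ha-eun Novak's interest in Fairlane Realty LP, giving 77% + 23% = 100%.
Chain via Copperline Industries Corp. → Stonebridge Textiles S.p.A. (R2): 56% × 62% × 65% = 22.568% of Beacon Holdings Ltd.
Chain via Fairlane Realty LP → Meridian Media Ltd (R2): 100% × 46% × 13% = 5.98% of Beacon Holdings Ltd.
Aggregating (R1): 22.568% + 5.98% = 28.548%.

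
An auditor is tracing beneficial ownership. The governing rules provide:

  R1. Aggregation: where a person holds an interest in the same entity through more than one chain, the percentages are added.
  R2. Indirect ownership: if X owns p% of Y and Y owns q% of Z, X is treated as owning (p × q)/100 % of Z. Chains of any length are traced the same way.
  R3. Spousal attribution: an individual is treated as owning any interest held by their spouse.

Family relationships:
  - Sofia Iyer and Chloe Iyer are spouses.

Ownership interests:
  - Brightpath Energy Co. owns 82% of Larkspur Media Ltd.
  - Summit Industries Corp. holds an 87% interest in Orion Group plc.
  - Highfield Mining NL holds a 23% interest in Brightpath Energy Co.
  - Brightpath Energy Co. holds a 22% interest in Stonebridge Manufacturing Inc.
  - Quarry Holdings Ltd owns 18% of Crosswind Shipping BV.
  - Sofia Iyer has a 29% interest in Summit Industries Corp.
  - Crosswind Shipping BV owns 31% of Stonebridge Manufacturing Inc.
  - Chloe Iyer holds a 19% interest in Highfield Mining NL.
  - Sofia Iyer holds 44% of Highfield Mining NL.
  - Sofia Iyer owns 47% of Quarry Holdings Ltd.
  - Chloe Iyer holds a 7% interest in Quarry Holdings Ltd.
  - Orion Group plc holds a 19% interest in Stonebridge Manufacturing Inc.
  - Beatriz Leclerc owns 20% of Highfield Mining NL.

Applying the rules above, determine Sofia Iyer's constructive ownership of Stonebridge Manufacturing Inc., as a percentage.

By spousal attribution (R3), Sofia Iyer is treated as also owning Chloe Iyer's interest in Highfield Mining NL, giving 44% + 19% = 63%.
By spousal attribution (R3), Sofia Iyer is treated as also owning Chloe Iyer's interest in Quarry Holdings Ltd, giving 47% + 7% = 54%.
Chain via Highfield Mining NL → Brightpath Energy Co. (R2): 63% × 23% × 22% = 3.1878% of Stonebridge Manufacturing Inc.
Chain via Quarry Holdings Ltd → Crosswind Shipping BV (R2): 54% × 18% × 31% = 3.0132% of Stonebridge Manufacturing Inc.
Chain via Summit Industries Corp. → Orion Group plc (R2): 29% × 87% × 19% = 4.7937% of Stonebridge Manufacturing Inc.
Aggregating (R1): 3.1878% + 3.0132% + 4.7937% = 10.9947%.

10.9947%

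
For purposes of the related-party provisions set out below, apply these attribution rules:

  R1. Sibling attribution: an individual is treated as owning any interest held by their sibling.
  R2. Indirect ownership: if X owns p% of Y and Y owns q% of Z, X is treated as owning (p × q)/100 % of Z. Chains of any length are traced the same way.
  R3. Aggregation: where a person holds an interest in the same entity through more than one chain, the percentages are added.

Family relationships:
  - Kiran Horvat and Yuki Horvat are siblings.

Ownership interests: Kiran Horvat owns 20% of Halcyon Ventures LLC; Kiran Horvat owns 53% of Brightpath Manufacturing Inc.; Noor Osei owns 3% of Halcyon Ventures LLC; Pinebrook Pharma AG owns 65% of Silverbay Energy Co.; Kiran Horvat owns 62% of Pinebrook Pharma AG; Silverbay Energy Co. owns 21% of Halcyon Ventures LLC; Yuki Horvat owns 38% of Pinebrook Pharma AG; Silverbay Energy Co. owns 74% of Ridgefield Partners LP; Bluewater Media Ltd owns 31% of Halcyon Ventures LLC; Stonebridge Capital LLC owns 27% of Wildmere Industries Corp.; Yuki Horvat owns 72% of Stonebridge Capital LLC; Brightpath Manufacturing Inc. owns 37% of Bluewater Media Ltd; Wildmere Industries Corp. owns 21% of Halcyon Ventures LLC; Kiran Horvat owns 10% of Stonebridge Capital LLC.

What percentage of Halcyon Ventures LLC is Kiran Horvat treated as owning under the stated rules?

By sibling attribution (R1), Kiran Horvat is treated as also owning Yuki Horvat's interest in Pinebrook Pharma AG, giving 62% + 38% = 100%.
By sibling attribution (R1), Kiran Horvat is treated as also owning Yuki Horvat's interest in Stonebridge Capital LLC, giving 10% + 72% = 82%.
Chain via Pinebrook Pharma AG → Silverbay Energy Co. (R2): 100% × 65% × 21% = 13.65% of Halcyon Ventures LLC.
Chain via Brightpath Manufacturing Inc. → Bluewater Media Ltd (R2): 53% × 37% × 31% = 6.0791% of Halcyon Ventures LLC.
Chain via Stonebridge Capital LLC → Wildmere Industries Corp. (R2): 82% × 27% × 21% = 4.6494% of Halcyon Ventures LLC.
Direct interest in Halcyon Ventures LLC: 20%.
Aggregating (R3): 13.65% + 6.0791% + 4.6494% + 20% = 44.3785%.

44.3785%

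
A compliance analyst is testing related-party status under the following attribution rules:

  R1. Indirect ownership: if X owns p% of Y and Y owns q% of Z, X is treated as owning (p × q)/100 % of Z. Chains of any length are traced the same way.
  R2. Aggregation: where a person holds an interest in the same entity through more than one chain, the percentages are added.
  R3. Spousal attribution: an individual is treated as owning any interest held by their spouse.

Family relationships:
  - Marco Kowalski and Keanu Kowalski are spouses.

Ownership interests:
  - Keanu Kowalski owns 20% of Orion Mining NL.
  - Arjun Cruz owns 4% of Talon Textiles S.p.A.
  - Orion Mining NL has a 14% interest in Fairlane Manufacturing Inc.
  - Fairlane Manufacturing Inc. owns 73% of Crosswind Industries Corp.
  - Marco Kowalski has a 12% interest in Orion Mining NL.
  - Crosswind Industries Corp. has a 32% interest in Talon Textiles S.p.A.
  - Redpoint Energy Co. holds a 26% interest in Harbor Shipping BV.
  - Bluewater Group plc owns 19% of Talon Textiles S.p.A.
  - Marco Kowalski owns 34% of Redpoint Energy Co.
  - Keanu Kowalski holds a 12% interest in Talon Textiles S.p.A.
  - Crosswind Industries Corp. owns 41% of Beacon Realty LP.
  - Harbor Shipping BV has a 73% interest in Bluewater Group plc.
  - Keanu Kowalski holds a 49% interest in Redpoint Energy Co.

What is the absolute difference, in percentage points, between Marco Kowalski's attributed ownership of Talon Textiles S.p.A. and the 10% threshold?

By spousal attribution (R3), Marco Kowalski is treated as also owning Keanu Kowalski's interest in Orion Mining NL, giving 12% + 20% = 32%.
By spousal attribution (R3), Marco Kowalski is treated as also owning Keanu Kowalski's interest in Redpoint Energy Co, giving 34% + 49% = 83%.
By spousal attribution (R3), Marco Kowalski is treated as owning Keanu Kowalski's 12% interest in Talon Textiles S.p.A.
Chain via Orion Mining NL → Fairlane Manufacturing Inc. → Crosswind Industries Corp. (R1): 32% × 14% × 73% × 32% = 1.046528% of Talon Textiles S.p.A.
Chain via Redpoint Energy Co. → Harbor Shipping BV → Bluewater Group plc (R1): 83% × 26% × 73% × 19% = 2.993146% of Talon Textiles S.p.A.
Direct interest in Talon Textiles S.p.A: 12%.
Aggregating (R2): 1.046528% + 2.993146% + 12% = 16.039674%.
16.039674% exceeds the 10% threshold by 6.039674 percentage points.

6.039674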